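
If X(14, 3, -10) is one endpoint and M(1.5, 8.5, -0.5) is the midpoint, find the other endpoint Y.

Y = 2M - X
  = (2·1.5 - 14, 2·8.5 - 3, 2·(-0.5) - (-10))
  = (3 - 14, 17 - 3, -1 + 10)
  = (-11, 14, 9)

(-11, 14, 9)


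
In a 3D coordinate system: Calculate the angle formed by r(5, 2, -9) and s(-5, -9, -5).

r·s = 5·(-5) + 2·(-9) + (-9)·(-5) = -25 - 18 + 45 = 2
|r| = √(5² + 2² + (-9)²) = √110 ≈ 10.49
|s| = √((-5)² + (-9)² + (-5)²) = √131 ≈ 11.45
cos θ = (r·s)/(|r||s|) = 2/(10.49·11.45) ≈ 0.01666
θ = arccos(0.01666) ≈ 89.05°

89.05°


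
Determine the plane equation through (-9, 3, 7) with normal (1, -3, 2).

The plane through P with normal n = (a, b, c) satisfies n·(r - P) = 0,
i.e. ax + by + cz = a·x₀ + b·y₀ + c·z₀.
d = 1·(-9) + (-3)·3 + 2·7
  = -9 - 9 + 14
  = -4
Equation: x - 3y + 2z = -4

x - 3y + 2z = -4


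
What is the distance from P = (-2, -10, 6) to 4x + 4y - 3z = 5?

distance = |a·x₀ + b·y₀ + c·z₀ - d| / √(a² + b² + c²)
  = |4·(-2) + 4·(-10) + (-3)·6 - 5| / √(4² + 4² + (-3)²)
  = |-8 - 40 - 18 - 5| / √(16 + 16 + 9)
  = |-71| / √41
  = 71 / 6.403
  ≈ 11.09

11.09


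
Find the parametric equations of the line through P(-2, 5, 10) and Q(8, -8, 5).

Direction vector d = Q - P = (8 + 2, -8 - 5, 5 - 10) = (10, -13, -5)
Parametric form r = P + t·d:
x = -2 + 10t, y = 5 - 13t, z = 10 - 5t

x = -2 + 10t, y = 5 - 13t, z = 10 - 5t


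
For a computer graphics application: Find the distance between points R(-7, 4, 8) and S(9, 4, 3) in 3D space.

d = √[(x₂-x₁)² + (y₂-y₁)² + (z₂-z₁)²]
  = √[16² + 0² + (-5)²]
  = √[256 + 0 + 25]
  = √281
  ≈ 16.76

16.76


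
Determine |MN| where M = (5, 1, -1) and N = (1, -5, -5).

d = √[(x₂-x₁)² + (y₂-y₁)² + (z₂-z₁)²]
  = √[(-4)² + (-6)² + (-4)²]
  = √[16 + 36 + 16]
  = √68
  ≈ 8.246

8.246


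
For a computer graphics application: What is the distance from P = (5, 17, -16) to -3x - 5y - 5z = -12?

distance = |a·x₀ + b·y₀ + c·z₀ - d| / √(a² + b² + c²)
  = |(-3)·5 + (-5)·17 + (-5)·(-16) - (-12)| / √((-3)² + (-5)² + (-5)²)
  = |-15 - 85 + 80 + 12| / √(9 + 25 + 25)
  = |-8| / √59
  = 8 / 7.681
  ≈ 1.042

1.042


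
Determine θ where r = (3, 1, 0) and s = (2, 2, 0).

r·s = 3·2 + 1·2 + 0·0 = 6 + 2 + 0 = 8
|r| = √(3² + 1² + 0²) = √10 ≈ 3.162
|s| = √(2² + 2² + 0²) = √8 ≈ 2.828
cos θ = (r·s)/(|r||s|) = 8/(3.162·2.828) ≈ 0.8944
θ = arccos(0.8944) ≈ 26.57°

26.57°


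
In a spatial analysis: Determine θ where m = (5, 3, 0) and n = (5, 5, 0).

m·n = 5·5 + 3·5 + 0·0 = 25 + 15 + 0 = 40
|m| = √(5² + 3² + 0²) = √34 ≈ 5.831
|n| = √(5² + 5² + 0²) = √50 ≈ 7.071
cos θ = (m·n)/(|m||n|) = 40/(5.831·7.071) ≈ 0.9701
θ = arccos(0.9701) ≈ 14.04°

14.04°


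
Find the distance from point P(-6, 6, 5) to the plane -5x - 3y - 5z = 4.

distance = |a·x₀ + b·y₀ + c·z₀ - d| / √(a² + b² + c²)
  = |(-5)·(-6) + (-3)·6 + (-5)·5 - 4| / √((-5)² + (-3)² + (-5)²)
  = |30 - 18 - 25 - 4| / √(25 + 9 + 25)
  = |-17| / √59
  = 17 / 7.681
  ≈ 2.213

2.213


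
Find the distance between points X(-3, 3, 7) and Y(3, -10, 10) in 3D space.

d = √[(x₂-x₁)² + (y₂-y₁)² + (z₂-z₁)²]
  = √[6² + (-13)² + 3²]
  = √[36 + 169 + 9]
  = √214
  ≈ 14.63

14.63


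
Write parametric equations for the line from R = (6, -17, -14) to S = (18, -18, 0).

Direction vector d = S - R = (18 - 6, -18 + 17, 0 + 14) = (12, -1, 14)
Parametric form r = R + t·d:
x = 6 + 12t, y = -17 - t, z = -14 + 14t

x = 6 + 12t, y = -17 - t, z = -14 + 14t


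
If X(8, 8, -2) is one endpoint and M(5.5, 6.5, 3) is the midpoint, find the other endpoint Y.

Y = 2M - X
  = (2·5.5 - 8, 2·6.5 - 8, 2·3 - (-2))
  = (11 - 8, 13 - 8, 6 + 2)
  = (3, 5, 8)

(3, 5, 8)


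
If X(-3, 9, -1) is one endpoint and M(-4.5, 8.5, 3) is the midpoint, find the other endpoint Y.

Y = 2M - X
  = (2·(-4.5) - (-3), 2·8.5 - 9, 2·3 - (-1))
  = (-9 + 3, 17 - 9, 6 + 1)
  = (-6, 8, 7)

(-6, 8, 7)


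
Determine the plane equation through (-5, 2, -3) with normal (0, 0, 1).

The plane through P with normal n = (a, b, c) satisfies n·(r - P) = 0,
i.e. ax + by + cz = a·x₀ + b·y₀ + c·z₀.
d = 0·(-5) + 0·2 + 1·(-3)
  = 0 + 0 - 3
  = -3
Equation: z = -3

z = -3


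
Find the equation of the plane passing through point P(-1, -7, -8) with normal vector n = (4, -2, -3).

The plane through P with normal n = (a, b, c) satisfies n·(r - P) = 0,
i.e. ax + by + cz = a·x₀ + b·y₀ + c·z₀.
d = 4·(-1) + (-2)·(-7) + (-3)·(-8)
  = -4 + 14 + 24
  = 34
Equation: 4x - 2y - 3z = 34

4x - 2y - 3z = 34


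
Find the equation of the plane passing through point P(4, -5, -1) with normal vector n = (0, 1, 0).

The plane through P with normal n = (a, b, c) satisfies n·(r - P) = 0,
i.e. ax + by + cz = a·x₀ + b·y₀ + c·z₀.
d = 0·4 + 1·(-5) + 0·(-1)
  = 0 - 5 + 0
  = -5
Equation: y = -5

y = -5


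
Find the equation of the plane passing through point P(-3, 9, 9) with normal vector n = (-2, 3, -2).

The plane through P with normal n = (a, b, c) satisfies n·(r - P) = 0,
i.e. ax + by + cz = a·x₀ + b·y₀ + c·z₀.
d = (-2)·(-3) + 3·9 + (-2)·9
  = 6 + 27 - 18
  = 15
Equation: -2x + 3y - 2z = 15

-2x + 3y - 2z = 15


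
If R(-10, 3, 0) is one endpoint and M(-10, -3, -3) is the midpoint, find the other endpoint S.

S = 2M - R
  = (2·(-10) - (-10), 2·(-3) - 3, 2·(-3) - 0)
  = (-20 + 10, -6 - 3, -6 + 0)
  = (-10, -9, -6)

(-10, -9, -6)


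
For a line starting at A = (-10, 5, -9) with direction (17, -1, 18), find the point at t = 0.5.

P(t) = A + t·d
  = (-10 + 17·0.5, 5 + (-1)·0.5, -9 + 18·0.5)
  = (-10 + 8.5, 5 - 0.5, -9 + 9)
  = (-1.5, 4.5, 0)

(-1.5, 4.5, 0)


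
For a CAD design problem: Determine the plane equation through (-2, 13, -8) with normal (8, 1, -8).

The plane through P with normal n = (a, b, c) satisfies n·(r - P) = 0,
i.e. ax + by + cz = a·x₀ + b·y₀ + c·z₀.
d = 8·(-2) + 1·13 + (-8)·(-8)
  = -16 + 13 + 64
  = 61
Equation: 8x + y - 8z = 61

8x + y - 8z = 61


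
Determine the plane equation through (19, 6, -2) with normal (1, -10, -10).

The plane through P with normal n = (a, b, c) satisfies n·(r - P) = 0,
i.e. ax + by + cz = a·x₀ + b·y₀ + c·z₀.
d = 1·19 + (-10)·6 + (-10)·(-2)
  = 19 - 60 + 20
  = -21
Equation: x - 10y - 10z = -21

x - 10y - 10z = -21


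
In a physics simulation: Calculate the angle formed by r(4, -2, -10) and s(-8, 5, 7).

r·s = 4·(-8) + (-2)·5 + (-10)·7 = -32 - 10 - 70 = -112
|r| = √(4² + (-2)² + (-10)²) = √120 ≈ 10.95
|s| = √((-8)² + 5² + 7²) = √138 ≈ 11.75
cos θ = (r·s)/(|r||s|) = -112/(10.95·11.75) ≈ -0.8703
θ = arccos(-0.8703) ≈ 150.5°

150.5°


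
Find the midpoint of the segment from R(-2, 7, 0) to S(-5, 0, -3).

M = ((x₁+x₂)/2, (y₁+y₂)/2, (z₁+z₂)/2)
  = ((-2 - 5)/2, (7 + 0)/2, (0 - 3)/2)
  = (-7/2, 7/2, -3/2)
  = (-3.5, 3.5, -1.5)

(-3.5, 3.5, -1.5)


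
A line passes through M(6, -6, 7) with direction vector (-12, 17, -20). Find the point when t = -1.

P(t) = M + t·d
  = (6 + (-12)·(-1), -6 + 17·(-1), 7 + (-20)·(-1))
  = (6 + 12, -6 - 17, 7 + 20)
  = (18, -23, 27)

(18, -23, 27)


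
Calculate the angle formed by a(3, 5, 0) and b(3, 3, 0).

a·b = 3·3 + 5·3 + 0·0 = 9 + 15 + 0 = 24
|a| = √(3² + 5² + 0²) = √34 ≈ 5.831
|b| = √(3² + 3² + 0²) = √18 ≈ 4.243
cos θ = (a·b)/(|a||b|) = 24/(5.831·4.243) ≈ 0.9701
θ = arccos(0.9701) ≈ 14.04°

14.04°


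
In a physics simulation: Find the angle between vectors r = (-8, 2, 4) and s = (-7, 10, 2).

r·s = (-8)·(-7) + 2·10 + 4·2 = 56 + 20 + 8 = 84
|r| = √((-8)² + 2² + 4²) = √84 ≈ 9.165
|s| = √((-7)² + 10² + 2²) = √153 ≈ 12.37
cos θ = (r·s)/(|r||s|) = 84/(9.165·12.37) ≈ 0.741
θ = arccos(0.741) ≈ 42.19°

42.19°


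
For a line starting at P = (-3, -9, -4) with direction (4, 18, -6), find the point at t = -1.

P(t) = P + t·d
  = (-3 + 4·(-1), -9 + 18·(-1), -4 + (-6)·(-1))
  = (-3 - 4, -9 - 18, -4 + 6)
  = (-7, -27, 2)

(-7, -27, 2)


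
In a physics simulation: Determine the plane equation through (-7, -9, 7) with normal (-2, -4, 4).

The plane through P with normal n = (a, b, c) satisfies n·(r - P) = 0,
i.e. ax + by + cz = a·x₀ + b·y₀ + c·z₀.
d = (-2)·(-7) + (-4)·(-9) + 4·7
  = 14 + 36 + 28
  = 78
Equation: -2x - 4y + 4z = 78

-2x - 4y + 4z = 78


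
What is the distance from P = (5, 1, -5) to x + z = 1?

distance = |a·x₀ + b·y₀ + c·z₀ - d| / √(a² + b² + c²)
  = |1·5 + 0·1 + 1·(-5) - 1| / √(1² + 0² + 1²)
  = |5 + 0 - 5 - 1| / √(1 + 0 + 1)
  = |-1| / √2
  = 1 / 1.414
  ≈ 0.7071

0.7071


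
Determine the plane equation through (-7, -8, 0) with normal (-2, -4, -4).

The plane through P with normal n = (a, b, c) satisfies n·(r - P) = 0,
i.e. ax + by + cz = a·x₀ + b·y₀ + c·z₀.
d = (-2)·(-7) + (-4)·(-8) + (-4)·0
  = 14 + 32 + 0
  = 46
Equation: -2x - 4y - 4z = 46

-2x - 4y - 4z = 46


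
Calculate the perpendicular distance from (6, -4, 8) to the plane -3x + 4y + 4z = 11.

distance = |a·x₀ + b·y₀ + c·z₀ - d| / √(a² + b² + c²)
  = |(-3)·6 + 4·(-4) + 4·8 - 11| / √((-3)² + 4² + 4²)
  = |-18 - 16 + 32 - 11| / √(9 + 16 + 16)
  = |-13| / √41
  = 13 / 6.403
  ≈ 2.03

2.03


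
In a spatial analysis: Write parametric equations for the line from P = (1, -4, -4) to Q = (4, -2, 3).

Direction vector d = Q - P = (4 - 1, -2 + 4, 3 + 4) = (3, 2, 7)
Parametric form r = P + t·d:
x = 1 + 3t, y = -4 + 2t, z = -4 + 7t

x = 1 + 3t, y = -4 + 2t, z = -4 + 7t


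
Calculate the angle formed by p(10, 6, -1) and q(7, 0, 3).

p·q = 10·7 + 6·0 + (-1)·3 = 70 + 0 - 3 = 67
|p| = √(10² + 6² + (-1)²) = √137 ≈ 11.7
|q| = √(7² + 0² + 3²) = √58 ≈ 7.616
cos θ = (p·q)/(|p||q|) = 67/(11.7·7.616) ≈ 0.7516
θ = arccos(0.7516) ≈ 41.27°

41.27°


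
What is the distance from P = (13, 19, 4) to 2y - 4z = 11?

distance = |a·x₀ + b·y₀ + c·z₀ - d| / √(a² + b² + c²)
  = |0·13 + 2·19 + (-4)·4 - 11| / √(0² + 2² + (-4)²)
  = |0 + 38 - 16 - 11| / √(0 + 4 + 16)
  = |11| / √20
  = 11 / 4.472
  ≈ 2.46

2.46


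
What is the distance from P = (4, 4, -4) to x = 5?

distance = |a·x₀ + b·y₀ + c·z₀ - d| / √(a² + b² + c²)
  = |1·4 + 0·4 + 0·(-4) - 5| / √(1² + 0² + 0²)
  = |4 + 0 + 0 - 5| / √(1 + 0 + 0)
  = |-1| / √1
  = 1 / 1
  ≈ 1

1


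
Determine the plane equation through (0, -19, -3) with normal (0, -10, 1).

The plane through P with normal n = (a, b, c) satisfies n·(r - P) = 0,
i.e. ax + by + cz = a·x₀ + b·y₀ + c·z₀.
d = 0·0 + (-10)·(-19) + 1·(-3)
  = 0 + 190 - 3
  = 187
Equation: -10y + z = 187

-10y + z = 187


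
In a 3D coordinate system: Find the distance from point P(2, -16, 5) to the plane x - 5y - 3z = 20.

distance = |a·x₀ + b·y₀ + c·z₀ - d| / √(a² + b² + c²)
  = |1·2 + (-5)·(-16) + (-3)·5 - 20| / √(1² + (-5)² + (-3)²)
  = |2 + 80 - 15 - 20| / √(1 + 25 + 9)
  = |47| / √35
  = 47 / 5.916
  ≈ 7.944

7.944


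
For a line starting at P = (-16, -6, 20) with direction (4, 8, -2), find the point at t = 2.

P(t) = P + t·d
  = (-16 + 4·2, -6 + 8·2, 20 + (-2)·2)
  = (-16 + 8, -6 + 16, 20 - 4)
  = (-8, 10, 16)

(-8, 10, 16)


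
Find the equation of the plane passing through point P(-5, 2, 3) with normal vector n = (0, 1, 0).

The plane through P with normal n = (a, b, c) satisfies n·(r - P) = 0,
i.e. ax + by + cz = a·x₀ + b·y₀ + c·z₀.
d = 0·(-5) + 1·2 + 0·3
  = 0 + 2 + 0
  = 2
Equation: y = 2

y = 2


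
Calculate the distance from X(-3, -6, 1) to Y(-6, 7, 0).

d = √[(x₂-x₁)² + (y₂-y₁)² + (z₂-z₁)²]
  = √[(-3)² + 13² + (-1)²]
  = √[9 + 169 + 1]
  = √179
  ≈ 13.38

13.38


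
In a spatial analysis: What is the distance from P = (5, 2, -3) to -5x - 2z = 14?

distance = |a·x₀ + b·y₀ + c·z₀ - d| / √(a² + b² + c²)
  = |(-5)·5 + 0·2 + (-2)·(-3) - 14| / √((-5)² + 0² + (-2)²)
  = |-25 + 0 + 6 - 14| / √(25 + 0 + 4)
  = |-33| / √29
  = 33 / 5.385
  ≈ 6.128

6.128


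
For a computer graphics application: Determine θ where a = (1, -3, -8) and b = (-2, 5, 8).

a·b = 1·(-2) + (-3)·5 + (-8)·8 = -2 - 15 - 64 = -81
|a| = √(1² + (-3)² + (-8)²) = √74 ≈ 8.602
|b| = √((-2)² + 5² + 8²) = √93 ≈ 9.644
cos θ = (a·b)/(|a||b|) = -81/(8.602·9.644) ≈ -0.9764
θ = arccos(-0.9764) ≈ 167.5°

167.5°


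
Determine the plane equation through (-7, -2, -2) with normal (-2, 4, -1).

The plane through P with normal n = (a, b, c) satisfies n·(r - P) = 0,
i.e. ax + by + cz = a·x₀ + b·y₀ + c·z₀.
d = (-2)·(-7) + 4·(-2) + (-1)·(-2)
  = 14 - 8 + 2
  = 8
Equation: -2x + 4y - z = 8

-2x + 4y - z = 8


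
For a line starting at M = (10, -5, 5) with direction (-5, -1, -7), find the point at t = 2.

P(t) = M + t·d
  = (10 + (-5)·2, -5 + (-1)·2, 5 + (-7)·2)
  = (10 - 10, -5 - 2, 5 - 14)
  = (0, -7, -9)

(0, -7, -9)


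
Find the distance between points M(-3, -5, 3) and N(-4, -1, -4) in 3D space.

d = √[(x₂-x₁)² + (y₂-y₁)² + (z₂-z₁)²]
  = √[(-1)² + 4² + (-7)²]
  = √[1 + 16 + 49]
  = √66
  ≈ 8.124

8.124


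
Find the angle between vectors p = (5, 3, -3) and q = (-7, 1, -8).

p·q = 5·(-7) + 3·1 + (-3)·(-8) = -35 + 3 + 24 = -8
|p| = √(5² + 3² + (-3)²) = √43 ≈ 6.557
|q| = √((-7)² + 1² + (-8)²) = √114 ≈ 10.68
cos θ = (p·q)/(|p||q|) = -8/(6.557·10.68) ≈ -0.1143
θ = arccos(-0.1143) ≈ 96.56°

96.56°


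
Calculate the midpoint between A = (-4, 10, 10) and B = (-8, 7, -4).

M = ((x₁+x₂)/2, (y₁+y₂)/2, (z₁+z₂)/2)
  = ((-4 - 8)/2, (10 + 7)/2, (10 - 4)/2)
  = (-12/2, 17/2, 6/2)
  = (-6, 8.5, 3)

(-6, 8.5, 3)


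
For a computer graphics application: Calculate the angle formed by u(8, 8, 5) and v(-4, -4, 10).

u·v = 8·(-4) + 8·(-4) + 5·10 = -32 - 32 + 50 = -14
|u| = √(8² + 8² + 5²) = √153 ≈ 12.37
|v| = √((-4)² + (-4)² + 10²) = √132 ≈ 11.49
cos θ = (u·v)/(|u||v|) = -14/(12.37·11.49) ≈ -0.09851
θ = arccos(-0.09851) ≈ 95.65°

95.65°


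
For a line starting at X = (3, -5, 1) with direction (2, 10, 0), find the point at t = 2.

P(t) = X + t·d
  = (3 + 2·2, -5 + 10·2, 1 + 0·2)
  = (3 + 4, -5 + 20, 1 + 0)
  = (7, 15, 1)

(7, 15, 1)


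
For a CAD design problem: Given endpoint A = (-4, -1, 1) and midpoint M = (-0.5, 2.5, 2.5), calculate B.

B = 2M - A
  = (2·(-0.5) - (-4), 2·2.5 - (-1), 2·2.5 - 1)
  = (-1 + 4, 5 + 1, 5 - 1)
  = (3, 6, 4)

(3, 6, 4)


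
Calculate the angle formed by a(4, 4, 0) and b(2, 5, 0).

a·b = 4·2 + 4·5 + 0·0 = 8 + 20 + 0 = 28
|a| = √(4² + 4² + 0²) = √32 ≈ 5.657
|b| = √(2² + 5² + 0²) = √29 ≈ 5.385
cos θ = (a·b)/(|a||b|) = 28/(5.657·5.385) ≈ 0.9191
θ = arccos(0.9191) ≈ 23.2°

23.2°


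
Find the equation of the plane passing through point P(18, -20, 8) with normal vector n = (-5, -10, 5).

The plane through P with normal n = (a, b, c) satisfies n·(r - P) = 0,
i.e. ax + by + cz = a·x₀ + b·y₀ + c·z₀.
d = (-5)·18 + (-10)·(-20) + 5·8
  = -90 + 200 + 40
  = 150
Equation: -5x - 10y + 5z = 150

-5x - 10y + 5z = 150


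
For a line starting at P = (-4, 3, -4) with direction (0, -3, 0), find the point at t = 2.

P(t) = P + t·d
  = (-4 + 0·2, 3 + (-3)·2, -4 + 0·2)
  = (-4 + 0, 3 - 6, -4 + 0)
  = (-4, -3, -4)

(-4, -3, -4)


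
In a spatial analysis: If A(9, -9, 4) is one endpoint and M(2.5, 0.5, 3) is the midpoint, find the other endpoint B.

B = 2M - A
  = (2·2.5 - 9, 2·0.5 - (-9), 2·3 - 4)
  = (5 - 9, 1 + 9, 6 - 4)
  = (-4, 10, 2)

(-4, 10, 2)


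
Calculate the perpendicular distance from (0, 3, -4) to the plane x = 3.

distance = |a·x₀ + b·y₀ + c·z₀ - d| / √(a² + b² + c²)
  = |1·0 + 0·3 + 0·(-4) - 3| / √(1² + 0² + 0²)
  = |0 + 0 + 0 - 3| / √(1 + 0 + 0)
  = |-3| / √1
  = 3 / 1
  ≈ 3

3


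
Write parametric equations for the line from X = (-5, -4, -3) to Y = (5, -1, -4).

Direction vector d = Y - X = (5 + 5, -1 + 4, -4 + 3) = (10, 3, -1)
Parametric form r = X + t·d:
x = -5 + 10t, y = -4 + 3t, z = -3 - t

x = -5 + 10t, y = -4 + 3t, z = -3 - t


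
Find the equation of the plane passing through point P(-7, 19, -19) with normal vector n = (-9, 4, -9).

The plane through P with normal n = (a, b, c) satisfies n·(r - P) = 0,
i.e. ax + by + cz = a·x₀ + b·y₀ + c·z₀.
d = (-9)·(-7) + 4·19 + (-9)·(-19)
  = 63 + 76 + 171
  = 310
Equation: -9x + 4y - 9z = 310

-9x + 4y - 9z = 310


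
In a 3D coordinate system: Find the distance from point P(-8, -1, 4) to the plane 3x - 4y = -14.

distance = |a·x₀ + b·y₀ + c·z₀ - d| / √(a² + b² + c²)
  = |3·(-8) + (-4)·(-1) + 0·4 - (-14)| / √(3² + (-4)² + 0²)
  = |-24 + 4 + 0 + 14| / √(9 + 16 + 0)
  = |-6| / √25
  = 6 / 5
  ≈ 1.2

1.2


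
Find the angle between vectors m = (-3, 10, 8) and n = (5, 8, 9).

m·n = (-3)·5 + 10·8 + 8·9 = -15 + 80 + 72 = 137
|m| = √((-3)² + 10² + 8²) = √173 ≈ 13.15
|n| = √(5² + 8² + 9²) = √170 ≈ 13.04
cos θ = (m·n)/(|m||n|) = 137/(13.15·13.04) ≈ 0.7989
θ = arccos(0.7989) ≈ 36.98°

36.98°


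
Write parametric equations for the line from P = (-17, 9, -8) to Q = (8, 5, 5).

Direction vector d = Q - P = (8 + 17, 5 - 9, 5 + 8) = (25, -4, 13)
Parametric form r = P + t·d:
x = -17 + 25t, y = 9 - 4t, z = -8 + 13t

x = -17 + 25t, y = 9 - 4t, z = -8 + 13t


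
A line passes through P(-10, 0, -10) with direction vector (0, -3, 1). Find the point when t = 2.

P(t) = P + t·d
  = (-10 + 0·2, 0 + (-3)·2, -10 + 1·2)
  = (-10 + 0, 0 - 6, -10 + 2)
  = (-10, -6, -8)

(-10, -6, -8)


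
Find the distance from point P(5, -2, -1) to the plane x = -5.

distance = |a·x₀ + b·y₀ + c·z₀ - d| / √(a² + b² + c²)
  = |1·5 + 0·(-2) + 0·(-1) - (-5)| / √(1² + 0² + 0²)
  = |5 + 0 + 0 + 5| / √(1 + 0 + 0)
  = |10| / √1
  = 10 / 1
  ≈ 10

10


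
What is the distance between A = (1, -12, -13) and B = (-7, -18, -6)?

d = √[(x₂-x₁)² + (y₂-y₁)² + (z₂-z₁)²]
  = √[(-8)² + (-6)² + 7²]
  = √[64 + 36 + 49]
  = √149
  ≈ 12.21

12.21


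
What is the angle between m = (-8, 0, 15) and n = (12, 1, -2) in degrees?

m·n = (-8)·12 + 0·1 + 15·(-2) = -96 + 0 - 30 = -126
|m| = √((-8)² + 0² + 15²) = √289 ≈ 17
|n| = √(12² + 1² + (-2)²) = √149 ≈ 12.21
cos θ = (m·n)/(|m||n|) = -126/(17·12.21) ≈ -0.6072
θ = arccos(-0.6072) ≈ 127.4°

127.4°


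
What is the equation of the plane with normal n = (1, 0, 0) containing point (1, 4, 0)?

The plane through P with normal n = (a, b, c) satisfies n·(r - P) = 0,
i.e. ax + by + cz = a·x₀ + b·y₀ + c·z₀.
d = 1·1 + 0·4 + 0·0
  = 1 + 0 + 0
  = 1
Equation: x = 1

x = 1


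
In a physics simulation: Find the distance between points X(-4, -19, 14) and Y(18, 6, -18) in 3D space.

d = √[(x₂-x₁)² + (y₂-y₁)² + (z₂-z₁)²]
  = √[22² + 25² + (-32)²]
  = √[484 + 625 + 1024]
  = √2133
  ≈ 46.18

46.18


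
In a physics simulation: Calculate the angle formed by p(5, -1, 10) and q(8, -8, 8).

p·q = 5·8 + (-1)·(-8) + 10·8 = 40 + 8 + 80 = 128
|p| = √(5² + (-1)² + 10²) = √126 ≈ 11.22
|q| = √(8² + (-8)² + 8²) = √192 ≈ 13.86
cos θ = (p·q)/(|p||q|) = 128/(11.22·13.86) ≈ 0.823
θ = arccos(0.823) ≈ 34.62°

34.62°


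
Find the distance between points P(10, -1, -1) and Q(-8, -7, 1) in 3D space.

d = √[(x₂-x₁)² + (y₂-y₁)² + (z₂-z₁)²]
  = √[(-18)² + (-6)² + 2²]
  = √[324 + 36 + 4]
  = √364
  ≈ 19.08

19.08


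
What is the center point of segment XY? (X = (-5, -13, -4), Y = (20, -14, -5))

M = ((x₁+x₂)/2, (y₁+y₂)/2, (z₁+z₂)/2)
  = ((-5 + 20)/2, (-13 - 14)/2, (-4 - 5)/2)
  = (15/2, -27/2, -9/2)
  = (7.5, -13.5, -4.5)

(7.5, -13.5, -4.5)


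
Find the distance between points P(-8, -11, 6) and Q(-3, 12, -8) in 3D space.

d = √[(x₂-x₁)² + (y₂-y₁)² + (z₂-z₁)²]
  = √[5² + 23² + (-14)²]
  = √[25 + 529 + 196]
  = √750
  ≈ 27.39

27.39


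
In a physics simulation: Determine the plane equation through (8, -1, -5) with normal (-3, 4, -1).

The plane through P with normal n = (a, b, c) satisfies n·(r - P) = 0,
i.e. ax + by + cz = a·x₀ + b·y₀ + c·z₀.
d = (-3)·8 + 4·(-1) + (-1)·(-5)
  = -24 - 4 + 5
  = -23
Equation: -3x + 4y - z = -23

-3x + 4y - z = -23


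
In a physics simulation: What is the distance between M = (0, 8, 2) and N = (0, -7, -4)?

d = √[(x₂-x₁)² + (y₂-y₁)² + (z₂-z₁)²]
  = √[0² + (-15)² + (-6)²]
  = √[0 + 225 + 36]
  = √261
  ≈ 16.16

16.16


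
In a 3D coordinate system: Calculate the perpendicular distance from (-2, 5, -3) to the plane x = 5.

distance = |a·x₀ + b·y₀ + c·z₀ - d| / √(a² + b² + c²)
  = |1·(-2) + 0·5 + 0·(-3) - 5| / √(1² + 0² + 0²)
  = |-2 + 0 + 0 - 5| / √(1 + 0 + 0)
  = |-7| / √1
  = 7 / 1
  ≈ 7

7


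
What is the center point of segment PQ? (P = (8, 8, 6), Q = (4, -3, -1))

M = ((x₁+x₂)/2, (y₁+y₂)/2, (z₁+z₂)/2)
  = ((8 + 4)/2, (8 - 3)/2, (6 - 1)/2)
  = (12/2, 5/2, 5/2)
  = (6, 2.5, 2.5)

(6, 2.5, 2.5)


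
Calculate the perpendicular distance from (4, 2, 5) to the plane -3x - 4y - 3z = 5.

distance = |a·x₀ + b·y₀ + c·z₀ - d| / √(a² + b² + c²)
  = |(-3)·4 + (-4)·2 + (-3)·5 - 5| / √((-3)² + (-4)² + (-3)²)
  = |-12 - 8 - 15 - 5| / √(9 + 16 + 9)
  = |-40| / √34
  = 40 / 5.831
  ≈ 6.86

6.86


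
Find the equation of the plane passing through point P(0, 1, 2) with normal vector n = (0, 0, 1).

The plane through P with normal n = (a, b, c) satisfies n·(r - P) = 0,
i.e. ax + by + cz = a·x₀ + b·y₀ + c·z₀.
d = 0·0 + 0·1 + 1·2
  = 0 + 0 + 2
  = 2
Equation: z = 2

z = 2


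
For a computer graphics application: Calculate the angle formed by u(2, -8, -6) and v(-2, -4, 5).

u·v = 2·(-2) + (-8)·(-4) + (-6)·5 = -4 + 32 - 30 = -2
|u| = √(2² + (-8)² + (-6)²) = √104 ≈ 10.2
|v| = √((-2)² + (-4)² + 5²) = √45 ≈ 6.708
cos θ = (u·v)/(|u||v|) = -2/(10.2·6.708) ≈ -0.02924
θ = arccos(-0.02924) ≈ 91.68°

91.68°


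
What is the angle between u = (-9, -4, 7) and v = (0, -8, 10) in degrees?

u·v = (-9)·0 + (-4)·(-8) + 7·10 = 0 + 32 + 70 = 102
|u| = √((-9)² + (-4)² + 7²) = √146 ≈ 12.08
|v| = √(0² + (-8)² + 10²) = √164 ≈ 12.81
cos θ = (u·v)/(|u||v|) = 102/(12.08·12.81) ≈ 0.6592
θ = arccos(0.6592) ≈ 48.76°

48.76°


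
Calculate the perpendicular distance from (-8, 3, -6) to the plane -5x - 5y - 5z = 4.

distance = |a·x₀ + b·y₀ + c·z₀ - d| / √(a² + b² + c²)
  = |(-5)·(-8) + (-5)·3 + (-5)·(-6) - 4| / √((-5)² + (-5)² + (-5)²)
  = |40 - 15 + 30 - 4| / √(25 + 25 + 25)
  = |51| / √75
  = 51 / 8.66
  ≈ 5.889

5.889


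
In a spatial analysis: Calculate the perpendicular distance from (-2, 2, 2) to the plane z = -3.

distance = |a·x₀ + b·y₀ + c·z₀ - d| / √(a² + b² + c²)
  = |0·(-2) + 0·2 + 1·2 - (-3)| / √(0² + 0² + 1²)
  = |0 + 0 + 2 + 3| / √(0 + 0 + 1)
  = |5| / √1
  = 5 / 1
  ≈ 5

5


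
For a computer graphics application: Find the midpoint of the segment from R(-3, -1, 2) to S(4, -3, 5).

M = ((x₁+x₂)/2, (y₁+y₂)/2, (z₁+z₂)/2)
  = ((-3 + 4)/2, (-1 - 3)/2, (2 + 5)/2)
  = (1/2, -4/2, 7/2)
  = (0.5, -2, 3.5)

(0.5, -2, 3.5)


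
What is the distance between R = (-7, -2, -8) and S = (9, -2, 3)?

d = √[(x₂-x₁)² + (y₂-y₁)² + (z₂-z₁)²]
  = √[16² + 0² + 11²]
  = √[256 + 0 + 121]
  = √377
  ≈ 19.42

19.42


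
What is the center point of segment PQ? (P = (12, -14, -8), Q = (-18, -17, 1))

M = ((x₁+x₂)/2, (y₁+y₂)/2, (z₁+z₂)/2)
  = ((12 - 18)/2, (-14 - 17)/2, (-8 + 1)/2)
  = (-6/2, -31/2, -7/2)
  = (-3, -15.5, -3.5)

(-3, -15.5, -3.5)


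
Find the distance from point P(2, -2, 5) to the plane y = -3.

distance = |a·x₀ + b·y₀ + c·z₀ - d| / √(a² + b² + c²)
  = |0·2 + 1·(-2) + 0·5 - (-3)| / √(0² + 1² + 0²)
  = |0 - 2 + 0 + 3| / √(0 + 1 + 0)
  = |1| / √1
  = 1 / 1
  ≈ 1

1


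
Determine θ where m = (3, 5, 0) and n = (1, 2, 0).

m·n = 3·1 + 5·2 + 0·0 = 3 + 10 + 0 = 13
|m| = √(3² + 5² + 0²) = √34 ≈ 5.831
|n| = √(1² + 2² + 0²) = √5 ≈ 2.236
cos θ = (m·n)/(|m||n|) = 13/(5.831·2.236) ≈ 0.9971
θ = arccos(0.9971) ≈ 4.399°

4.399°


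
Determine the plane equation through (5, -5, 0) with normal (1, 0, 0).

The plane through P with normal n = (a, b, c) satisfies n·(r - P) = 0,
i.e. ax + by + cz = a·x₀ + b·y₀ + c·z₀.
d = 1·5 + 0·(-5) + 0·0
  = 5 + 0 + 0
  = 5
Equation: x = 5

x = 5


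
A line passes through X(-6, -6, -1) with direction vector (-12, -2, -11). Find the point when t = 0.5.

P(t) = X + t·d
  = (-6 + (-12)·0.5, -6 + (-2)·0.5, -1 + (-11)·0.5)
  = (-6 - 6, -6 - 1, -1 - 5.5)
  = (-12, -7, -6.5)

(-12, -7, -6.5)


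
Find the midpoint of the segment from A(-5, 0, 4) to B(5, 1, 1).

M = ((x₁+x₂)/2, (y₁+y₂)/2, (z₁+z₂)/2)
  = ((-5 + 5)/2, (0 + 1)/2, (4 + 1)/2)
  = (0/2, 1/2, 5/2)
  = (0, 0.5, 2.5)

(0, 0.5, 2.5)


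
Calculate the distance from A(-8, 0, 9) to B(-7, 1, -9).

d = √[(x₂-x₁)² + (y₂-y₁)² + (z₂-z₁)²]
  = √[1² + 1² + (-18)²]
  = √[1 + 1 + 324]
  = √326
  ≈ 18.06

18.06


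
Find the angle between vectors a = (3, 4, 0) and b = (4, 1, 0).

a·b = 3·4 + 4·1 + 0·0 = 12 + 4 + 0 = 16
|a| = √(3² + 4² + 0²) = √25 ≈ 5
|b| = √(4² + 1² + 0²) = √17 ≈ 4.123
cos θ = (a·b)/(|a||b|) = 16/(5·4.123) ≈ 0.7761
θ = arccos(0.7761) ≈ 39.09°

39.09°


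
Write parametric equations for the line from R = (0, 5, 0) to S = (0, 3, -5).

Direction vector d = S - R = (0 + 0, 3 - 5, -5 + 0) = (0, -2, -5)
Parametric form r = R + t·d:
x = 0, y = 5 - 2t, z = 0 - 5t

x = 0, y = 5 - 2t, z = 0 - 5t


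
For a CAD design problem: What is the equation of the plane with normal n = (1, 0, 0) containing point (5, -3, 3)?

The plane through P with normal n = (a, b, c) satisfies n·(r - P) = 0,
i.e. ax + by + cz = a·x₀ + b·y₀ + c·z₀.
d = 1·5 + 0·(-3) + 0·3
  = 5 + 0 + 0
  = 5
Equation: x = 5

x = 5


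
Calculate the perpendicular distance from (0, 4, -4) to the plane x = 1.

distance = |a·x₀ + b·y₀ + c·z₀ - d| / √(a² + b² + c²)
  = |1·0 + 0·4 + 0·(-4) - 1| / √(1² + 0² + 0²)
  = |0 + 0 + 0 - 1| / √(1 + 0 + 0)
  = |-1| / √1
  = 1 / 1
  ≈ 1

1


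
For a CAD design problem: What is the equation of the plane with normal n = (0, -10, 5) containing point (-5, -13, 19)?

The plane through P with normal n = (a, b, c) satisfies n·(r - P) = 0,
i.e. ax + by + cz = a·x₀ + b·y₀ + c·z₀.
d = 0·(-5) + (-10)·(-13) + 5·19
  = 0 + 130 + 95
  = 225
Equation: -10y + 5z = 225

-10y + 5z = 225


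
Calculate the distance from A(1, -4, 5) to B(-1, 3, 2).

d = √[(x₂-x₁)² + (y₂-y₁)² + (z₂-z₁)²]
  = √[(-2)² + 7² + (-3)²]
  = √[4 + 49 + 9]
  = √62
  ≈ 7.874

7.874


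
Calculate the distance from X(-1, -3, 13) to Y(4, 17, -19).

d = √[(x₂-x₁)² + (y₂-y₁)² + (z₂-z₁)²]
  = √[5² + 20² + (-32)²]
  = √[25 + 400 + 1024]
  = √1449
  ≈ 38.07

38.07


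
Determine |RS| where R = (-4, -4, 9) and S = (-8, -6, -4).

d = √[(x₂-x₁)² + (y₂-y₁)² + (z₂-z₁)²]
  = √[(-4)² + (-2)² + (-13)²]
  = √[16 + 4 + 169]
  = √189
  ≈ 13.75

13.75


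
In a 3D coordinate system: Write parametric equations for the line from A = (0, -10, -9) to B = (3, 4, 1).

Direction vector d = B - A = (3 + 0, 4 + 10, 1 + 9) = (3, 14, 10)
Parametric form r = A + t·d:
x = 0 + 3t, y = -10 + 14t, z = -9 + 10t

x = 0 + 3t, y = -10 + 14t, z = -9 + 10t


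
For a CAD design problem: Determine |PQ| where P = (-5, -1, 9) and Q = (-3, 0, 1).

d = √[(x₂-x₁)² + (y₂-y₁)² + (z₂-z₁)²]
  = √[2² + 1² + (-8)²]
  = √[4 + 1 + 64]
  = √69
  ≈ 8.307

8.307


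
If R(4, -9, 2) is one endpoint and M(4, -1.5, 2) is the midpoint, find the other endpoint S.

S = 2M - R
  = (2·4 - 4, 2·(-1.5) - (-9), 2·2 - 2)
  = (8 - 4, -3 + 9, 4 - 2)
  = (4, 6, 2)

(4, 6, 2)


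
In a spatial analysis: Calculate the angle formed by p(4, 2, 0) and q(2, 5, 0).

p·q = 4·2 + 2·5 + 0·0 = 8 + 10 + 0 = 18
|p| = √(4² + 2² + 0²) = √20 ≈ 4.472
|q| = √(2² + 5² + 0²) = √29 ≈ 5.385
cos θ = (p·q)/(|p||q|) = 18/(4.472·5.385) ≈ 0.7474
θ = arccos(0.7474) ≈ 41.63°

41.63°


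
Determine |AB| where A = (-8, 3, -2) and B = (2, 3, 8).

d = √[(x₂-x₁)² + (y₂-y₁)² + (z₂-z₁)²]
  = √[10² + 0² + 10²]
  = √[100 + 0 + 100]
  = √200
  ≈ 14.14

14.14


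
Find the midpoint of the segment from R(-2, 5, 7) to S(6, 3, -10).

M = ((x₁+x₂)/2, (y₁+y₂)/2, (z₁+z₂)/2)
  = ((-2 + 6)/2, (5 + 3)/2, (7 - 10)/2)
  = (4/2, 8/2, -3/2)
  = (2, 4, -1.5)

(2, 4, -1.5)


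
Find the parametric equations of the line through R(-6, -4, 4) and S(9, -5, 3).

Direction vector d = S - R = (9 + 6, -5 + 4, 3 - 4) = (15, -1, -1)
Parametric form r = R + t·d:
x = -6 + 15t, y = -4 - t, z = 4 - t

x = -6 + 15t, y = -4 - t, z = 4 - t


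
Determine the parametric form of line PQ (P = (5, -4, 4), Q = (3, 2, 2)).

Direction vector d = Q - P = (3 - 5, 2 + 4, 2 - 4) = (-2, 6, -2)
Parametric form r = P + t·d:
x = 5 - 2t, y = -4 + 6t, z = 4 - 2t

x = 5 - 2t, y = -4 + 6t, z = 4 - 2t


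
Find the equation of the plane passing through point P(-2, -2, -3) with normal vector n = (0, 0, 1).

The plane through P with normal n = (a, b, c) satisfies n·(r - P) = 0,
i.e. ax + by + cz = a·x₀ + b·y₀ + c·z₀.
d = 0·(-2) + 0·(-2) + 1·(-3)
  = 0 + 0 - 3
  = -3
Equation: z = -3

z = -3


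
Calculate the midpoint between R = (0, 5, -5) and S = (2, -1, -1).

M = ((x₁+x₂)/2, (y₁+y₂)/2, (z₁+z₂)/2)
  = ((0 + 2)/2, (5 - 1)/2, (-5 - 1)/2)
  = (2/2, 4/2, -6/2)
  = (1, 2, -3)

(1, 2, -3)


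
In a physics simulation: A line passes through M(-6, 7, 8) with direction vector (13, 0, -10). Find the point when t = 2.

P(t) = M + t·d
  = (-6 + 13·2, 7 + 0·2, 8 + (-10)·2)
  = (-6 + 26, 7 + 0, 8 - 20)
  = (20, 7, -12)

(20, 7, -12)


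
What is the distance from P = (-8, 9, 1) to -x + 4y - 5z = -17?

distance = |a·x₀ + b·y₀ + c·z₀ - d| / √(a² + b² + c²)
  = |(-1)·(-8) + 4·9 + (-5)·1 - (-17)| / √((-1)² + 4² + (-5)²)
  = |8 + 36 - 5 + 17| / √(1 + 16 + 25)
  = |56| / √42
  = 56 / 6.481
  ≈ 8.641

8.641


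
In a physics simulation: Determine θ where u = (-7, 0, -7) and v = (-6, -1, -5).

u·v = (-7)·(-6) + 0·(-1) + (-7)·(-5) = 42 + 0 + 35 = 77
|u| = √((-7)² + 0² + (-7)²) = √98 ≈ 9.899
|v| = √((-6)² + (-1)² + (-5)²) = √62 ≈ 7.874
cos θ = (u·v)/(|u||v|) = 77/(9.899·7.874) ≈ 0.9878
θ = arccos(0.9878) ≈ 8.948°

8.948°


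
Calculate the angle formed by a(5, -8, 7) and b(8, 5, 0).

a·b = 5·8 + (-8)·5 + 7·0 = 40 - 40 + 0 = 0
|a| = √(5² + (-8)² + 7²) = √138 ≈ 11.75
|b| = √(8² + 5² + 0²) = √89 ≈ 9.434
cos θ = (a·b)/(|a||b|) = 0/(11.75·9.434) ≈ 0
θ = arccos(0) ≈ 90°

90°


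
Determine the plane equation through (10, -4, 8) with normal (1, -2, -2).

The plane through P with normal n = (a, b, c) satisfies n·(r - P) = 0,
i.e. ax + by + cz = a·x₀ + b·y₀ + c·z₀.
d = 1·10 + (-2)·(-4) + (-2)·8
  = 10 + 8 - 16
  = 2
Equation: x - 2y - 2z = 2

x - 2y - 2z = 2


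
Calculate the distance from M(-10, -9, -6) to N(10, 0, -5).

d = √[(x₂-x₁)² + (y₂-y₁)² + (z₂-z₁)²]
  = √[20² + 9² + 1²]
  = √[400 + 81 + 1]
  = √482
  ≈ 21.95

21.95


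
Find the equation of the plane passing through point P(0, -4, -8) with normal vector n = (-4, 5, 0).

The plane through P with normal n = (a, b, c) satisfies n·(r - P) = 0,
i.e. ax + by + cz = a·x₀ + b·y₀ + c·z₀.
d = (-4)·0 + 5·(-4) + 0·(-8)
  = 0 - 20 + 0
  = -20
Equation: -4x + 5y = -20

-4x + 5y = -20


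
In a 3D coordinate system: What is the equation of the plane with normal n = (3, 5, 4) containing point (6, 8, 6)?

The plane through P with normal n = (a, b, c) satisfies n·(r - P) = 0,
i.e. ax + by + cz = a·x₀ + b·y₀ + c·z₀.
d = 3·6 + 5·8 + 4·6
  = 18 + 40 + 24
  = 82
Equation: 3x + 5y + 4z = 82

3x + 5y + 4z = 82


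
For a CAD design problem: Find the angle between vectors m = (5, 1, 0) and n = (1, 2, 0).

m·n = 5·1 + 1·2 + 0·0 = 5 + 2 + 0 = 7
|m| = √(5² + 1² + 0²) = √26 ≈ 5.099
|n| = √(1² + 2² + 0²) = √5 ≈ 2.236
cos θ = (m·n)/(|m||n|) = 7/(5.099·2.236) ≈ 0.6139
θ = arccos(0.6139) ≈ 52.13°

52.13°


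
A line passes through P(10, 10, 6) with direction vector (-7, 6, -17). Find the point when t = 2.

P(t) = P + t·d
  = (10 + (-7)·2, 10 + 6·2, 6 + (-17)·2)
  = (10 - 14, 10 + 12, 6 - 34)
  = (-4, 22, -28)

(-4, 22, -28)


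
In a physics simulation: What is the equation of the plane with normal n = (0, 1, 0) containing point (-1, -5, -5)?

The plane through P with normal n = (a, b, c) satisfies n·(r - P) = 0,
i.e. ax + by + cz = a·x₀ + b·y₀ + c·z₀.
d = 0·(-1) + 1·(-5) + 0·(-5)
  = 0 - 5 + 0
  = -5
Equation: y = -5

y = -5


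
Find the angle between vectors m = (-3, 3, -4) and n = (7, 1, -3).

m·n = (-3)·7 + 3·1 + (-4)·(-3) = -21 + 3 + 12 = -6
|m| = √((-3)² + 3² + (-4)²) = √34 ≈ 5.831
|n| = √(7² + 1² + (-3)²) = √59 ≈ 7.681
cos θ = (m·n)/(|m||n|) = -6/(5.831·7.681) ≈ -0.134
θ = arccos(-0.134) ≈ 97.7°

97.7°


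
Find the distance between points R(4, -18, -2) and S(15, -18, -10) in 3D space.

d = √[(x₂-x₁)² + (y₂-y₁)² + (z₂-z₁)²]
  = √[11² + 0² + (-8)²]
  = √[121 + 0 + 64]
  = √185
  ≈ 13.6

13.6


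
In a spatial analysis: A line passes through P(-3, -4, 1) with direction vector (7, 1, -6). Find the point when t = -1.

P(t) = P + t·d
  = (-3 + 7·(-1), -4 + 1·(-1), 1 + (-6)·(-1))
  = (-3 - 7, -4 - 1, 1 + 6)
  = (-10, -5, 7)

(-10, -5, 7)


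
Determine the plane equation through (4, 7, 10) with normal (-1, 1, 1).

The plane through P with normal n = (a, b, c) satisfies n·(r - P) = 0,
i.e. ax + by + cz = a·x₀ + b·y₀ + c·z₀.
d = (-1)·4 + 1·7 + 1·10
  = -4 + 7 + 10
  = 13
Equation: -x + y + z = 13

-x + y + z = 13


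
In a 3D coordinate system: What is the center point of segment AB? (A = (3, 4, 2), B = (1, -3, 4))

M = ((x₁+x₂)/2, (y₁+y₂)/2, (z₁+z₂)/2)
  = ((3 + 1)/2, (4 - 3)/2, (2 + 4)/2)
  = (4/2, 1/2, 6/2)
  = (2, 0.5, 3)

(2, 0.5, 3)


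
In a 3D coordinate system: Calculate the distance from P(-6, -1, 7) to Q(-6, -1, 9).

d = √[(x₂-x₁)² + (y₂-y₁)² + (z₂-z₁)²]
  = √[0² + 0² + 2²]
  = √[0 + 0 + 4]
  = √4
  ≈ 2

2


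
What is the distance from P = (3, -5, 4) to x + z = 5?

distance = |a·x₀ + b·y₀ + c·z₀ - d| / √(a² + b² + c²)
  = |1·3 + 0·(-5) + 1·4 - 5| / √(1² + 0² + 1²)
  = |3 + 0 + 4 - 5| / √(1 + 0 + 1)
  = |2| / √2
  = 2 / 1.414
  ≈ 1.414

1.414


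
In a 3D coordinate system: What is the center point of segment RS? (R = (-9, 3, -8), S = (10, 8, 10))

M = ((x₁+x₂)/2, (y₁+y₂)/2, (z₁+z₂)/2)
  = ((-9 + 10)/2, (3 + 8)/2, (-8 + 10)/2)
  = (1/2, 11/2, 2/2)
  = (0.5, 5.5, 1)

(0.5, 5.5, 1)


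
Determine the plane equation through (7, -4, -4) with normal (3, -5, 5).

The plane through P with normal n = (a, b, c) satisfies n·(r - P) = 0,
i.e. ax + by + cz = a·x₀ + b·y₀ + c·z₀.
d = 3·7 + (-5)·(-4) + 5·(-4)
  = 21 + 20 - 20
  = 21
Equation: 3x - 5y + 5z = 21

3x - 5y + 5z = 21


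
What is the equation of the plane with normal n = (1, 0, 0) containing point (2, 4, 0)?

The plane through P with normal n = (a, b, c) satisfies n·(r - P) = 0,
i.e. ax + by + cz = a·x₀ + b·y₀ + c·z₀.
d = 1·2 + 0·4 + 0·0
  = 2 + 0 + 0
  = 2
Equation: x = 2

x = 2


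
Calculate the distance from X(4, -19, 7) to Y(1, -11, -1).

d = √[(x₂-x₁)² + (y₂-y₁)² + (z₂-z₁)²]
  = √[(-3)² + 8² + (-8)²]
  = √[9 + 64 + 64]
  = √137
  ≈ 11.7

11.7


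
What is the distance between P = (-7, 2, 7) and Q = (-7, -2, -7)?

d = √[(x₂-x₁)² + (y₂-y₁)² + (z₂-z₁)²]
  = √[0² + (-4)² + (-14)²]
  = √[0 + 16 + 196]
  = √212
  ≈ 14.56

14.56


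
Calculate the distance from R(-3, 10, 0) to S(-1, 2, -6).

d = √[(x₂-x₁)² + (y₂-y₁)² + (z₂-z₁)²]
  = √[2² + (-8)² + (-6)²]
  = √[4 + 64 + 36]
  = √104
  ≈ 10.2

10.2


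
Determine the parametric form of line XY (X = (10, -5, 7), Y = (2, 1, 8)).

Direction vector d = Y - X = (2 - 10, 1 + 5, 8 - 7) = (-8, 6, 1)
Parametric form r = X + t·d:
x = 10 - 8t, y = -5 + 6t, z = 7 + t

x = 10 - 8t, y = -5 + 6t, z = 7 + t


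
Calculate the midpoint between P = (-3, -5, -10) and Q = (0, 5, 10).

M = ((x₁+x₂)/2, (y₁+y₂)/2, (z₁+z₂)/2)
  = ((-3 + 0)/2, (-5 + 5)/2, (-10 + 10)/2)
  = (-3/2, 0/2, 0/2)
  = (-1.5, 0, 0)

(-1.5, 0, 0)


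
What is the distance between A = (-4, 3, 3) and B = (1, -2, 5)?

d = √[(x₂-x₁)² + (y₂-y₁)² + (z₂-z₁)²]
  = √[5² + (-5)² + 2²]
  = √[25 + 25 + 4]
  = √54
  ≈ 7.348

7.348


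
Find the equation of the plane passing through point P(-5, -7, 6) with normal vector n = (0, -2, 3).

The plane through P with normal n = (a, b, c) satisfies n·(r - P) = 0,
i.e. ax + by + cz = a·x₀ + b·y₀ + c·z₀.
d = 0·(-5) + (-2)·(-7) + 3·6
  = 0 + 14 + 18
  = 32
Equation: -2y + 3z = 32

-2y + 3z = 32


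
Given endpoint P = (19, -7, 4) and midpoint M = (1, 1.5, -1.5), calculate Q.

Q = 2M - P
  = (2·1 - 19, 2·1.5 - (-7), 2·(-1.5) - 4)
  = (2 - 19, 3 + 7, -3 - 4)
  = (-17, 10, -7)

(-17, 10, -7)


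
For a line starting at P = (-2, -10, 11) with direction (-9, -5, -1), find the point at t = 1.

P(t) = P + t·d
  = (-2 + (-9)·1, -10 + (-5)·1, 11 + (-1)·1)
  = (-2 - 9, -10 - 5, 11 - 1)
  = (-11, -15, 10)

(-11, -15, 10)


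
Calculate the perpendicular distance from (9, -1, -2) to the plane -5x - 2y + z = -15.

distance = |a·x₀ + b·y₀ + c·z₀ - d| / √(a² + b² + c²)
  = |(-5)·9 + (-2)·(-1) + 1·(-2) - (-15)| / √((-5)² + (-2)² + 1²)
  = |-45 + 2 - 2 + 15| / √(25 + 4 + 1)
  = |-30| / √30
  = 30 / 5.477
  ≈ 5.477

5.477


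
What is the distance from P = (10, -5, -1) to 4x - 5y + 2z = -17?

distance = |a·x₀ + b·y₀ + c·z₀ - d| / √(a² + b² + c²)
  = |4·10 + (-5)·(-5) + 2·(-1) - (-17)| / √(4² + (-5)² + 2²)
  = |40 + 25 - 2 + 17| / √(16 + 25 + 4)
  = |80| / √45
  = 80 / 6.708
  ≈ 11.93

11.93


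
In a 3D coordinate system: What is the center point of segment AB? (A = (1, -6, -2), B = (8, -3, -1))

M = ((x₁+x₂)/2, (y₁+y₂)/2, (z₁+z₂)/2)
  = ((1 + 8)/2, (-6 - 3)/2, (-2 - 1)/2)
  = (9/2, -9/2, -3/2)
  = (4.5, -4.5, -1.5)

(4.5, -4.5, -1.5)


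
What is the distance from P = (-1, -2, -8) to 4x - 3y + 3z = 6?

distance = |a·x₀ + b·y₀ + c·z₀ - d| / √(a² + b² + c²)
  = |4·(-1) + (-3)·(-2) + 3·(-8) - 6| / √(4² + (-3)² + 3²)
  = |-4 + 6 - 24 - 6| / √(16 + 9 + 9)
  = |-28| / √34
  = 28 / 5.831
  ≈ 4.802

4.802


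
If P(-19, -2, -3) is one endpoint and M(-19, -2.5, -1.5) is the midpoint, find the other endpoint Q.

Q = 2M - P
  = (2·(-19) - (-19), 2·(-2.5) - (-2), 2·(-1.5) - (-3))
  = (-38 + 19, -5 + 2, -3 + 3)
  = (-19, -3, 0)

(-19, -3, 0)
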